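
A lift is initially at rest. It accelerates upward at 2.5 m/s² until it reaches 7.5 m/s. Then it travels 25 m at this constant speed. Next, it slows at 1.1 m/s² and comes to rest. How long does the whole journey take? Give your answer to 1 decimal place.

13.2 s

Phase 1 (accelerating): v₀ = 0 m/s, a = 2.5 m/s².
v = v₀ + at → t = (7.5 − 0) / 2.5 = 3.00 s
v² = v₀² + 2aΔx → Δx = (7.5² − 0²)/(2·2.5) = 11.2 m

Phase 2 (constant speed): v₀ = 7.50 m/s, a = 0 m/s².
Constant speed: t = d/v = 25/7.50 = 3.33 s

Phase 3 (decelerating): v₀ = 7.50 m/s, a = -1.1 m/s².
v = v₀ + at → t = (0 − 7.50) / -1.1 = 6.82 s
v² = v₀² + 2aΔx → Δx = (0² − 7.50²)/(2·-1.1) = 25.6 m
Total time = 3.00 + 3.33 + 6.82 = 13.2 s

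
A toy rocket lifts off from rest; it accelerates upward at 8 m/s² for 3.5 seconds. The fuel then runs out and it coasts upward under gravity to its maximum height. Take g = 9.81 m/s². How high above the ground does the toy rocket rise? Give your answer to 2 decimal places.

88.96 m

Phase 1 (powered ascent): v₀ = 0 m/s, a = 8 m/s².
v = v₀ + at = 0 + (8)(3.5) = 28.0 m/s
Δx = v₀t + ½at² = 0·3.5 + 0.5·8·3.5² = 49.0 m

Phase 2 (coasting upward): v₀ = 28.0 m/s, a = -9.81 m/s².
v = v₀ + at → t = (0 − 28.0) / -9.81 = 2.85 s
v² = v₀² + 2aΔx → Δx = (0² − 28.0²)/(2·-9.81) = 40.0 m
Maximum height = 49.0 + 40.0 = 89.0 m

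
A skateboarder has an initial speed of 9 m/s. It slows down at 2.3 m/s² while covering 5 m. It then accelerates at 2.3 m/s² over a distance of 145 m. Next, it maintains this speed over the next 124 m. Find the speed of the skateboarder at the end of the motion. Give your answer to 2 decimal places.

26.93 m/s

Phase 1 (decelerating): v₀ = 9.00 m/s, a = -2.3 m/s².
v² = v₀² + 2aΔx = 9.00² + 2·-2.3·5 = 58.0 → v = 7.62 m/s
t = (v − v₀)/a = (7.62 − 9.00)/-2.3 = 0.602 s

Phase 2 (accelerating): v₀ = 7.62 m/s, a = 2.3 m/s².
v² = v₀² + 2aΔx = 7.62² + 2·2.3·145 = 725 → v = 26.9 m/s
t = (v − v₀)/a = (26.9 − 7.62)/2.3 = 8.40 s

Phase 3 (constant speed): v₀ = 26.9 m/s, a = 0 m/s².
Constant speed: t = d/v = 124/26.9 = 4.61 s
Final speed = 26.9 m/s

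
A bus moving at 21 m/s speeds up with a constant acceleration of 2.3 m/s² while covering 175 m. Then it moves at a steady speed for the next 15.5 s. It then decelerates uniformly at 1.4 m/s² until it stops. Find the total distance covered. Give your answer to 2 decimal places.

Phase 1 (accelerating): v₀ = 21.0 m/s, a = 2.3 m/s².
v² = v₀² + 2aΔx = 21.0² + 2·2.3·175 = 1250 → v = 35.3 m/s
t = (v − v₀)/a = (35.3 − 21.0)/2.3 = 6.22 s

Phase 2 (constant speed): v₀ = 35.3 m/s, a = 0 m/s².
v = v₀ + at = 35.3 + (0)(15.5) = 35.3 m/s
Δx = v₀t + ½at² = 35.3·15.5 + 0.5·0·15.5² = 547 m

Phase 3 (decelerating): v₀ = 35.3 m/s, a = -1.4 m/s².
v = v₀ + at → t = (0 − 35.3) / -1.4 = 25.2 s
v² = v₀² + 2aΔx → Δx = (0² − 35.3²)/(2·-1.4) = 445 m
Total distance = 175 + 547 + 445 = 1170 m

1167.13 m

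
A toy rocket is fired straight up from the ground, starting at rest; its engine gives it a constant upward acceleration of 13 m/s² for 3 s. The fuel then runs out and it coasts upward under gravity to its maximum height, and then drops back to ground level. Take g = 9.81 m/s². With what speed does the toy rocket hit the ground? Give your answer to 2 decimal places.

Phase 1 (powered ascent): v₀ = 0 m/s, a = 13 m/s².
v = v₀ + at = 0 + (13)(3) = 39.0 m/s
Δx = v₀t + ½at² = 0·3 + 0.5·13·3² = 58.5 m

Phase 2 (coasting upward): v₀ = 39.0 m/s, a = -9.81 m/s².
v = v₀ + at → t = (0 − 39.0) / -9.81 = 3.98 s
v² = v₀² + 2aΔx → Δx = (0² − 39.0²)/(2·-9.81) = 77.5 m

Phase 3 (free fall): v₀ = 0 m/s, a = -9.81 m/s².
Falls 136 m from rest: t = √(2·136/9.81) = 5.27 s; v = g·t = 51.7 m/s.
Impact speed = 51.7 m/s

51.66 m/s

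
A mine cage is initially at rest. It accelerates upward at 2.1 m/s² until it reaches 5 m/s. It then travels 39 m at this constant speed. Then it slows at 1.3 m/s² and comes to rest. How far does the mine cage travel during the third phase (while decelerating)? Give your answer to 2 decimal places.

9.62 m

Phase 1 (accelerating): v₀ = 0 m/s, a = 2.1 m/s².
v = v₀ + at → t = (5 − 0) / 2.1 = 2.38 s
v² = v₀² + 2aΔx → Δx = (5² − 0²)/(2·2.1) = 5.95 m

Phase 2 (constant speed): v₀ = 5.00 m/s, a = 0 m/s².
Constant speed: t = d/v = 39/5.00 = 7.80 s

Phase 3 (decelerating): v₀ = 5.00 m/s, a = -1.3 m/s².
v = v₀ + at → t = (0 − 5.00) / -1.3 = 3.85 s
v² = v₀² + 2aΔx → Δx = (0² − 5.00²)/(2·-1.3) = 9.62 m
Distance in phase 3 = 9.62 m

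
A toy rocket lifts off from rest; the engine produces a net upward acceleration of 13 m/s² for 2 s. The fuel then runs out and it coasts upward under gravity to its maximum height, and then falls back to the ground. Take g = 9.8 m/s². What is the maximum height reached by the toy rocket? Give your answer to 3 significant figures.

60.5 m

Phase 1 (powered ascent): v₀ = 0 m/s, a = 13 m/s².
v = v₀ + at = 0 + (13)(2) = 26.0 m/s
Δx = v₀t + ½at² = 0·2 + 0.5·13·2² = 26.0 m

Phase 2 (coasting upward): v₀ = 26.0 m/s, a = -9.8 m/s².
v = v₀ + at → t = (0 − 26.0) / -9.8 = 2.65 s
v² = v₀² + 2aΔx → Δx = (0² − 26.0²)/(2·-9.8) = 34.5 m
Maximum height = 26.0 + 34.5 = 60.5 m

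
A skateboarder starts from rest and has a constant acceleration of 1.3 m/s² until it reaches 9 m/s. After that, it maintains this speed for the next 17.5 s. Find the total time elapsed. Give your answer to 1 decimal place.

24.4 s

Phase 1 (accelerating): v₀ = 0 m/s, a = 1.3 m/s².
v = v₀ + at → t = (9 − 0) / 1.3 = 6.92 s
v² = v₀² + 2aΔx → Δx = (9² − 0²)/(2·1.3) = 31.2 m

Phase 2 (constant speed): v₀ = 9.00 m/s, a = 0 m/s².
v = v₀ + at = 9.00 + (0)(17.5) = 9.00 m/s
Δx = v₀t + ½at² = 9.00·17.5 + 0.5·0·17.5² = 158 m
Total time = 6.92 + 17.5 = 24.4 s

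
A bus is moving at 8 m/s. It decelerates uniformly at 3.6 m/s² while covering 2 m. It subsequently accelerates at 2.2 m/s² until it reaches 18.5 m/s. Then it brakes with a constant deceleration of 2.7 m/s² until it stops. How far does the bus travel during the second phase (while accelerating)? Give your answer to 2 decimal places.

Phase 1 (decelerating): v₀ = 8.00 m/s, a = -3.6 m/s².
v² = v₀² + 2aΔx = 8.00² + 2·-3.6·2 = 49.6 → v = 7.04 m/s
t = (v − v₀)/a = (7.04 − 8.00)/-3.6 = 0.266 s

Phase 2 (accelerating): v₀ = 7.04 m/s, a = 2.2 m/s².
v = v₀ + at → t = (18.5 − 7.04) / 2.2 = 5.21 s
v² = v₀² + 2aΔx → Δx = (18.5² − 7.04²)/(2·2.2) = 66.5 m
Distance in phase 2 = 66.5 m

66.51 m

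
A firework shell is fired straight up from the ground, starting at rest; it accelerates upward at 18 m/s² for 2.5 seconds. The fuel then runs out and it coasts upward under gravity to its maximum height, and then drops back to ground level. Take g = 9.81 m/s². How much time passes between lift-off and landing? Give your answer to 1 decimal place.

Phase 1 (powered ascent): v₀ = 0 m/s, a = 18 m/s².
v = v₀ + at = 0 + (18)(2.5) = 45.0 m/s
Δx = v₀t + ½at² = 0·2.5 + 0.5·18·2.5² = 56.2 m

Phase 2 (coasting upward): v₀ = 45.0 m/s, a = -9.81 m/s².
v = v₀ + at → t = (0 − 45.0) / -9.81 = 4.59 s
v² = v₀² + 2aΔx → Δx = (0² − 45.0²)/(2·-9.81) = 103 m

Phase 3 (free fall): v₀ = 0 m/s, a = -9.81 m/s².
Falls 159 m from rest: t = √(2·159/9.81) = 5.70 s; v = g·t = 55.9 m/s.
Total time = 2.50 + 4.59 + 5.70 = 12.8 s

12.8 s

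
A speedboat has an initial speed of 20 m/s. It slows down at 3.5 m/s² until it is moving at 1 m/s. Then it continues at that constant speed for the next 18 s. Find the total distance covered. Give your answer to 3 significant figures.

75.0 m

Phase 1 (decelerating): v₀ = 20.0 m/s, a = -3.5 m/s².
v = v₀ + at → t = (1 − 20.0) / -3.5 = 5.43 s
v² = v₀² + 2aΔx → Δx = (1² − 20.0²)/(2·-3.5) = 57.0 m

Phase 2 (constant speed): v₀ = 1.00 m/s, a = 0 m/s².
v = v₀ + at = 1.00 + (0)(18) = 1.00 m/s
Δx = v₀t + ½at² = 1.00·18 + 0.5·0·18² = 18.0 m
Total distance = 57.0 + 18.0 = 75.0 m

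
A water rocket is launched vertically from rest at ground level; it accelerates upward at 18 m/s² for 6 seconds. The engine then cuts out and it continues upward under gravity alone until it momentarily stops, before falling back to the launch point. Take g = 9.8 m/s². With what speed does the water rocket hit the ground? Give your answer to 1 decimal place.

134.2 m/s

Phase 1 (powered ascent): v₀ = 0 m/s, a = 18 m/s².
v = v₀ + at = 0 + (18)(6) = 108 m/s
Δx = v₀t + ½at² = 0·6 + 0.5·18·6² = 324 m

Phase 2 (coasting upward): v₀ = 108 m/s, a = -9.8 m/s².
v = v₀ + at → t = (0 − 108) / -9.8 = 11.0 s
v² = v₀² + 2aΔx → Δx = (0² − 108²)/(2·-9.8) = 595 m

Phase 3 (free fall): v₀ = 0 m/s, a = -9.8 m/s².
Falls 919 m from rest: t = √(2·919/9.8) = 13.7 s; v = g·t = 134 m/s.
Impact speed = 134 m/s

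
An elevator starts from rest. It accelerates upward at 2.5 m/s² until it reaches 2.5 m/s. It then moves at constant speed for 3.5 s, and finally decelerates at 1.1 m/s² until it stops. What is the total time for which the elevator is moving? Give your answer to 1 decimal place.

6.8 s

Phase 1 (accelerating): v₀ = 0 m/s, a = 2.5 m/s².
v = v₀ + at → t = (2.5 − 0) / 2.5 = 1.00 s
v² = v₀² + 2aΔx → Δx = (2.5² − 0²)/(2·2.5) = 1.25 m

Phase 2 (constant speed): v₀ = 2.50 m/s, a = 0 m/s².
v = v₀ + at = 2.50 + (0)(3.5) = 2.50 m/s
Δx = v₀t + ½at² = 2.50·3.5 + 0.5·0·3.5² = 8.75 m

Phase 3 (decelerating): v₀ = 2.50 m/s, a = -1.1 m/s².
v = v₀ + at → t = (0 − 2.50) / -1.1 = 2.27 s
v² = v₀² + 2aΔx → Δx = (0² − 2.50²)/(2·-1.1) = 2.84 m
Total time = 1.00 + 3.50 + 2.27 = 6.77 s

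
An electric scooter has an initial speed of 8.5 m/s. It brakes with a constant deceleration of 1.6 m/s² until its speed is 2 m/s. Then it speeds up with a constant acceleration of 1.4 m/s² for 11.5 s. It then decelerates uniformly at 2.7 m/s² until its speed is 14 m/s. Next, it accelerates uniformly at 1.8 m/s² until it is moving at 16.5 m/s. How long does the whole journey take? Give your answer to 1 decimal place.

18.5 s

Phase 1 (decelerating): v₀ = 8.50 m/s, a = -1.6 m/s².
v = v₀ + at → t = (2 − 8.50) / -1.6 = 4.06 s
v² = v₀² + 2aΔx → Δx = (2² − 8.50²)/(2·-1.6) = 21.3 m

Phase 2 (accelerating): v₀ = 2.00 m/s, a = 1.4 m/s².
v = v₀ + at = 2.00 + (1.4)(11.5) = 18.1 m/s
Δx = v₀t + ½at² = 2.00·11.5 + 0.5·1.4·11.5² = 116 m

Phase 3 (decelerating): v₀ = 18.1 m/s, a = -2.7 m/s².
v = v₀ + at → t = (14 − 18.1) / -2.7 = 1.52 s
v² = v₀² + 2aΔx → Δx = (14² − 18.1²)/(2·-2.7) = 24.4 m

Phase 4 (accelerating): v₀ = 14.0 m/s, a = 1.8 m/s².
v = v₀ + at → t = (16.5 − 14.0) / 1.8 = 1.39 s
v² = v₀² + 2aΔx → Δx = (16.5² − 14.0²)/(2·1.8) = 21.2 m
Total time = 4.06 + 11.5 + 1.52 + 1.39 = 18.5 s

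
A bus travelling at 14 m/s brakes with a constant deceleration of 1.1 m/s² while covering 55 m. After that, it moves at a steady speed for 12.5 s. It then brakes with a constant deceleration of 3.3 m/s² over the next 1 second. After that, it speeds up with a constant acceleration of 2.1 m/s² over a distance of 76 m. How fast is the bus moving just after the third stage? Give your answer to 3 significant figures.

Phase 1 (decelerating): v₀ = 14.0 m/s, a = -1.1 m/s².
v² = v₀² + 2aΔx = 14.0² + 2·-1.1·55 = 75.0 → v = 8.66 m/s
t = (v − v₀)/a = (8.66 − 14.0)/-1.1 = 4.85 s

Phase 2 (constant speed): v₀ = 8.66 m/s, a = 0 m/s².
v = v₀ + at = 8.66 + (0)(12.5) = 8.66 m/s
Δx = v₀t + ½at² = 8.66·12.5 + 0.5·0·12.5² = 108 m

Phase 3 (decelerating): v₀ = 8.66 m/s, a = -3.3 m/s².
v = v₀ + at = 8.66 + (-3.3)(1) = 5.36 m/s
Δx = v₀t + ½at² = 8.66·1 + 0.5·-3.3·1² = 7.01 m
Speed at end of phase 3 = 5.36 m/s

5.36 m/s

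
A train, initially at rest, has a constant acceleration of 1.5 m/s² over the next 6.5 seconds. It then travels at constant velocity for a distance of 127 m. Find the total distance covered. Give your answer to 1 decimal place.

158.7 m

Phase 1 (accelerating): v₀ = 0 m/s, a = 1.5 m/s².
v = v₀ + at = 0 + (1.5)(6.5) = 9.75 m/s
Δx = v₀t + ½at² = 0·6.5 + 0.5·1.5·6.5² = 31.7 m

Phase 2 (constant speed): v₀ = 9.75 m/s, a = 0 m/s².
Constant speed: t = d/v = 127/9.75 = 13.0 s
Total distance = 31.7 + 127 = 159 m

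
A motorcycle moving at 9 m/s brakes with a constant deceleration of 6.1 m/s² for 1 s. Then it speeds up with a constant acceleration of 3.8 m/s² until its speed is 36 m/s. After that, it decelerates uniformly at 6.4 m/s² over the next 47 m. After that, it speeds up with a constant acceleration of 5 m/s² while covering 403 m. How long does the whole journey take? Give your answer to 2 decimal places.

Phase 1 (decelerating): v₀ = 9.00 m/s, a = -6.1 m/s².
v = v₀ + at = 9.00 + (-6.1)(1) = 2.90 m/s
Δx = v₀t + ½at² = 9.00·1 + 0.5·-6.1·1² = 5.95 m

Phase 2 (accelerating): v₀ = 2.90 m/s, a = 3.8 m/s².
v = v₀ + at → t = (36 − 2.90) / 3.8 = 8.71 s
v² = v₀² + 2aΔx → Δx = (36² − 2.90²)/(2·3.8) = 169 m

Phase 3 (decelerating): v₀ = 36.0 m/s, a = -6.4 m/s².
v² = v₀² + 2aΔx = 36.0² + 2·-6.4·47 = 694 → v = 26.4 m/s
t = (v − v₀)/a = (26.4 − 36.0)/-6.4 = 1.51 s

Phase 4 (accelerating): v₀ = 26.4 m/s, a = 5 m/s².
v² = v₀² + 2aΔx = 26.4² + 2·5·403 = 4720 → v = 68.7 m/s
t = (v − v₀)/a = (68.7 − 26.4)/5 = 8.48 s
Total time = 1.00 + 8.71 + 1.51 + 8.48 = 19.7 s

19.69 s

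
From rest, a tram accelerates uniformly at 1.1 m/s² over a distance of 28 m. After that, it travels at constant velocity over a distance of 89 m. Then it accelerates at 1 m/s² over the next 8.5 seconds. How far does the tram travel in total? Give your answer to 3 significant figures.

Phase 1 (accelerating): v₀ = 0 m/s, a = 1.1 m/s².
v² = v₀² + 2aΔx = 0² + 2·1.1·28 = 61.6 → v = 7.85 m/s
t = (v − v₀)/a = (7.85 − 0)/1.1 = 7.14 s

Phase 2 (constant speed): v₀ = 7.85 m/s, a = 0 m/s².
Constant speed: t = d/v = 89/7.85 = 11.3 s

Phase 3 (accelerating): v₀ = 7.85 m/s, a = 1 m/s².
v = v₀ + at = 7.85 + (1)(8.5) = 16.3 m/s
Δx = v₀t + ½at² = 7.85·8.5 + 0.5·1·8.5² = 103 m
Total distance = 28.0 + 89.0 + 103 = 220 m

220 m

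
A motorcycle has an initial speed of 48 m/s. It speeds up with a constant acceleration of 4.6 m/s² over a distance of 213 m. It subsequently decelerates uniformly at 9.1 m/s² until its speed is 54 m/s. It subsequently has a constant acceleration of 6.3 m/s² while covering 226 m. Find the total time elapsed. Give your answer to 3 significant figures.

Phase 1 (accelerating): v₀ = 48.0 m/s, a = 4.6 m/s².
v² = v₀² + 2aΔx = 48.0² + 2·4.6·213 = 4260 → v = 65.3 m/s
t = (v − v₀)/a = (65.3 − 48.0)/4.6 = 3.76 s

Phase 2 (decelerating): v₀ = 65.3 m/s, a = -9.1 m/s².
v = v₀ + at → t = (54 − 65.3) / -9.1 = 1.24 s
v² = v₀² + 2aΔx → Δx = (54² − 65.3²)/(2·-9.1) = 74.0 m

Phase 3 (accelerating): v₀ = 54.0 m/s, a = 6.3 m/s².
v² = v₀² + 2aΔx = 54.0² + 2·6.3·226 = 5760 → v = 75.9 m/s
t = (v − v₀)/a = (75.9 − 54.0)/6.3 = 3.48 s
Total time = 3.76 + 1.24 + 3.48 = 8.48 s

8.48 s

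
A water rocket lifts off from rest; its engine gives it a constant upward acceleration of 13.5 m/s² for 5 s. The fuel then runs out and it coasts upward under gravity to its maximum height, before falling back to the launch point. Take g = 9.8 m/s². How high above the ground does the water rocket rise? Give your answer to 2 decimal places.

401.21 m

Phase 1 (powered ascent): v₀ = 0 m/s, a = 13.5 m/s².
v = v₀ + at = 0 + (13.5)(5) = 67.5 m/s
Δx = v₀t + ½at² = 0·5 + 0.5·13.5·5² = 169 m

Phase 2 (coasting upward): v₀ = 67.5 m/s, a = -9.8 m/s².
v = v₀ + at → t = (0 − 67.5) / -9.8 = 6.89 s
v² = v₀² + 2aΔx → Δx = (0² − 67.5²)/(2·-9.8) = 232 m
Maximum height = 169 + 232 = 401 m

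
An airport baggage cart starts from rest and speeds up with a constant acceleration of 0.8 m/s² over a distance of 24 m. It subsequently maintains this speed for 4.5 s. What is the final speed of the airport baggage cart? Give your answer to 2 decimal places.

6.20 m/s

Phase 1 (accelerating): v₀ = 0 m/s, a = 0.8 m/s².
v² = v₀² + 2aΔx = 0² + 2·0.8·24 = 38.4 → v = 6.20 m/s
t = (v − v₀)/a = (6.20 − 0)/0.8 = 7.75 s

Phase 2 (constant speed): v₀ = 6.20 m/s, a = 0 m/s².
v = v₀ + at = 6.20 + (0)(4.5) = 6.20 m/s
Δx = v₀t + ½at² = 6.20·4.5 + 0.5·0·4.5² = 27.9 m
Final speed = 6.20 m/s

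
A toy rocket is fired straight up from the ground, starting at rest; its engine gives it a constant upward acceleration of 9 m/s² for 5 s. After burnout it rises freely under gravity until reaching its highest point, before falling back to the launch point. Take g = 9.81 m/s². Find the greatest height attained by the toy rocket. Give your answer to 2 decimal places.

Phase 1 (powered ascent): v₀ = 0 m/s, a = 9 m/s².
v = v₀ + at = 0 + (9)(5) = 45.0 m/s
Δx = v₀t + ½at² = 0·5 + 0.5·9·5² = 112 m

Phase 2 (coasting upward): v₀ = 45.0 m/s, a = -9.81 m/s².
v = v₀ + at → t = (0 − 45.0) / -9.81 = 4.59 s
v² = v₀² + 2aΔx → Δx = (0² − 45.0²)/(2·-9.81) = 103 m
Maximum height = 112 + 103 = 216 m

215.71 m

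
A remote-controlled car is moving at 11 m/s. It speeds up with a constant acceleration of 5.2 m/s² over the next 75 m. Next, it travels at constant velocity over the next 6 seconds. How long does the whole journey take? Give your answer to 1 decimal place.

9.7 s

Phase 1 (accelerating): v₀ = 11.0 m/s, a = 5.2 m/s².
v² = v₀² + 2aΔx = 11.0² + 2·5.2·75 = 901 → v = 30.0 m/s
t = (v − v₀)/a = (30.0 − 11.0)/5.2 = 3.66 s

Phase 2 (constant speed): v₀ = 30.0 m/s, a = 0 m/s².
v = v₀ + at = 30.0 + (0)(6) = 30.0 m/s
Δx = v₀t + ½at² = 30.0·6 + 0.5·0·6² = 180 m
Total time = 3.66 + 6.00 = 9.66 s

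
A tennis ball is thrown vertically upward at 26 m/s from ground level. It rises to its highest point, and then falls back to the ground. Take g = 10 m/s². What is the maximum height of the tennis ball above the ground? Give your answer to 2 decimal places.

Phase 1 (rising): v₀ = 26.0 m/s, a = -10 m/s².
v = v₀ + at → t = (0 − 26.0) / -10 = 2.60 s
v² = v₀² + 2aΔx → Δx = (0² − 26.0²)/(2·-10) = 33.8 m
Maximum height = 33.8 m

33.80 m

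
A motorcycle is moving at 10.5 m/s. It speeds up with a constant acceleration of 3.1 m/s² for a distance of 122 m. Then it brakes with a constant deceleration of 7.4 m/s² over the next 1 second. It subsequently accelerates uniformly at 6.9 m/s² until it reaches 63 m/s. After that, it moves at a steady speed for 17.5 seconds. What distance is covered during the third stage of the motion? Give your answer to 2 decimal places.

Phase 1 (accelerating): v₀ = 10.5 m/s, a = 3.1 m/s².
v² = v₀² + 2aΔx = 10.5² + 2·3.1·122 = 867 → v = 29.4 m/s
t = (v − v₀)/a = (29.4 − 10.5)/3.1 = 6.11 s

Phase 2 (decelerating): v₀ = 29.4 m/s, a = -7.4 m/s².
v = v₀ + at = 29.4 + (-7.4)(1) = 22.0 m/s
Δx = v₀t + ½at² = 29.4·1 + 0.5·-7.4·1² = 25.7 m

Phase 3 (accelerating): v₀ = 22.0 m/s, a = 6.9 m/s².
v = v₀ + at → t = (63 − 22.0) / 6.9 = 5.94 s
v² = v₀² + 2aΔx → Δx = (63² − 22.0²)/(2·6.9) = 252 m
Distance in phase 3 = 252 m

252.41 m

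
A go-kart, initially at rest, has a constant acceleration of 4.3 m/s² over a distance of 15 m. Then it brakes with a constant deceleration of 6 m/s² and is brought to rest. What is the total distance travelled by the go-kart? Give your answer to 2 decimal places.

25.75 m

Phase 1 (accelerating): v₀ = 0 m/s, a = 4.3 m/s².
v² = v₀² + 2aΔx = 0² + 2·4.3·15 = 129 → v = 11.4 m/s
t = (v − v₀)/a = (11.4 − 0)/4.3 = 2.64 s

Phase 2 (decelerating): v₀ = 11.4 m/s, a = -6 m/s².
v = v₀ + at → t = (0 − 11.4) / -6 = 1.89 s
v² = v₀² + 2aΔx → Δx = (0² − 11.4²)/(2·-6) = 10.8 m
Total distance = 15.0 + 10.8 = 25.8 m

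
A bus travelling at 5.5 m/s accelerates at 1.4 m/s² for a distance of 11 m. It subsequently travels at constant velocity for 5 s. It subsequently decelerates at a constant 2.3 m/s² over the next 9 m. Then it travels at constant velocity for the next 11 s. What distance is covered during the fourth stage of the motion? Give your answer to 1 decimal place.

Phase 1 (accelerating): v₀ = 5.50 m/s, a = 1.4 m/s².
v² = v₀² + 2aΔx = 5.50² + 2·1.4·11 = 61.0 → v = 7.81 m/s
t = (v − v₀)/a = (7.81 − 5.50)/1.4 = 1.65 s

Phase 2 (constant speed): v₀ = 7.81 m/s, a = 0 m/s².
v = v₀ + at = 7.81 + (0)(5) = 7.81 m/s
Δx = v₀t + ½at² = 7.81·5 + 0.5·0·5² = 39.1 m

Phase 3 (decelerating): v₀ = 7.81 m/s, a = -2.3 m/s².
v² = v₀² + 2aΔx = 7.81² + 2·-2.3·9 = 19.6 → v = 4.43 m/s
t = (v − v₀)/a = (4.43 − 7.81)/-2.3 = 1.47 s

Phase 4 (constant speed): v₀ = 4.43 m/s, a = 0 m/s².
v = v₀ + at = 4.43 + (0)(11) = 4.43 m/s
Δx = v₀t + ½at² = 4.43·11 + 0.5·0·11² = 48.8 m
Distance in phase 4 = 48.8 m

48.8 m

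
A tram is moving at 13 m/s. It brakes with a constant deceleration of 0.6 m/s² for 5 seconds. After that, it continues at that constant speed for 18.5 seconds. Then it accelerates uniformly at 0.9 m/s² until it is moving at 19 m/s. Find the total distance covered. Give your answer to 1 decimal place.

387.5 m

Phase 1 (decelerating): v₀ = 13.0 m/s, a = -0.6 m/s².
v = v₀ + at = 13.0 + (-0.6)(5) = 10.0 m/s
Δx = v₀t + ½at² = 13.0·5 + 0.5·-0.6·5² = 57.5 m

Phase 2 (constant speed): v₀ = 10.0 m/s, a = 0 m/s².
v = v₀ + at = 10.0 + (0)(18.5) = 10.0 m/s
Δx = v₀t + ½at² = 10.0·18.5 + 0.5·0·18.5² = 185 m

Phase 3 (accelerating): v₀ = 10.0 m/s, a = 0.9 m/s².
v = v₀ + at → t = (19 − 10.0) / 0.9 = 10.0 s
v² = v₀² + 2aΔx → Δx = (19² − 10.0²)/(2·0.9) = 145 m
Total distance = 57.5 + 185 + 145 = 388 m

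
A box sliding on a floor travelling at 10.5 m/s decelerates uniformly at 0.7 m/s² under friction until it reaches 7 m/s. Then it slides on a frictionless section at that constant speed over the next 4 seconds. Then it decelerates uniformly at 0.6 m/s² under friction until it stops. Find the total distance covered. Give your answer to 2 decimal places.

112.58 m

Phase 1 (decelerating): v₀ = 10.5 m/s, a = -0.7 m/s².
v = v₀ + at → t = (7 − 10.5) / -0.7 = 5.00 s
v² = v₀² + 2aΔx → Δx = (7² − 10.5²)/(2·-0.7) = 43.8 m

Phase 2 (constant speed): v₀ = 7.00 m/s, a = 0 m/s².
v = v₀ + at = 7.00 + (0)(4) = 7.00 m/s
Δx = v₀t + ½at² = 7.00·4 + 0.5·0·4² = 28.0 m

Phase 3 (decelerating): v₀ = 7.00 m/s, a = -0.6 m/s².
v = v₀ + at → t = (0 − 7.00) / -0.6 = 11.7 s
v² = v₀² + 2aΔx → Δx = (0² − 7.00²)/(2·-0.6) = 40.8 m
Total distance = 43.8 + 28.0 + 40.8 = 113 m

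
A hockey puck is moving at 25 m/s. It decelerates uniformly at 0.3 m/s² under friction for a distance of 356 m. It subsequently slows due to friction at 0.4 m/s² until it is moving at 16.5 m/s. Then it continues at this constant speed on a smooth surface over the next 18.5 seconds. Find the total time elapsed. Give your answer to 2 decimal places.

Phase 1 (decelerating): v₀ = 25.0 m/s, a = -0.3 m/s².
v² = v₀² + 2aΔx = 25.0² + 2·-0.3·356 = 411 → v = 20.3 m/s
t = (v − v₀)/a = (20.3 − 25.0)/-0.3 = 15.7 s

Phase 2 (decelerating): v₀ = 20.3 m/s, a = -0.4 m/s².
v = v₀ + at → t = (16.5 − 20.3) / -0.4 = 9.46 s
v² = v₀² + 2aΔx → Δx = (16.5² − 20.3²)/(2·-0.4) = 174 m

Phase 3 (constant speed): v₀ = 16.5 m/s, a = 0 m/s².
v = v₀ + at = 16.5 + (0)(18.5) = 16.5 m/s
Δx = v₀t + ½at² = 16.5·18.5 + 0.5·0·18.5² = 305 m
Total time = 15.7 + 9.46 + 18.5 = 43.7 s

43.68 s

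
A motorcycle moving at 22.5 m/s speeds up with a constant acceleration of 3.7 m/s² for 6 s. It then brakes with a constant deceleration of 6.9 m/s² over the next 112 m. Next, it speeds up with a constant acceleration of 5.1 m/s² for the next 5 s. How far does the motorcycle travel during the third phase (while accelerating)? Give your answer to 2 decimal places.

170.11 m

Phase 1 (accelerating): v₀ = 22.5 m/s, a = 3.7 m/s².
v = v₀ + at = 22.5 + (3.7)(6) = 44.7 m/s
Δx = v₀t + ½at² = 22.5·6 + 0.5·3.7·6² = 202 m

Phase 2 (decelerating): v₀ = 44.7 m/s, a = -6.9 m/s².
v² = v₀² + 2aΔx = 44.7² + 2·-6.9·112 = 452 → v = 21.3 m/s
t = (v − v₀)/a = (21.3 − 44.7)/-6.9 = 3.40 s

Phase 3 (accelerating): v₀ = 21.3 m/s, a = 5.1 m/s².
v = v₀ + at = 21.3 + (5.1)(5) = 46.8 m/s
Δx = v₀t + ½at² = 21.3·5 + 0.5·5.1·5² = 170 m
Distance in phase 3 = 170 m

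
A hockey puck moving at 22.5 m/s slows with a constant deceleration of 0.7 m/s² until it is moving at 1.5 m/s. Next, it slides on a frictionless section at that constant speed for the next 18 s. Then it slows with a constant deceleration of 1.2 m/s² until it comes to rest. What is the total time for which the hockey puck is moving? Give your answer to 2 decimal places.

49.25 s

Phase 1 (decelerating): v₀ = 22.5 m/s, a = -0.7 m/s².
v = v₀ + at → t = (1.5 − 22.5) / -0.7 = 30.0 s
v² = v₀² + 2aΔx → Δx = (1.5² − 22.5²)/(2·-0.7) = 360 m

Phase 2 (constant speed): v₀ = 1.50 m/s, a = 0 m/s².
v = v₀ + at = 1.50 + (0)(18) = 1.50 m/s
Δx = v₀t + ½at² = 1.50·18 + 0.5·0·18² = 27.0 m

Phase 3 (decelerating): v₀ = 1.50 m/s, a = -1.2 m/s².
v = v₀ + at → t = (0 − 1.50) / -1.2 = 1.25 s
v² = v₀² + 2aΔx → Δx = (0² − 1.50²)/(2·-1.2) = 0.938 m
Total time = 30.0 + 18.0 + 1.25 = 49.2 s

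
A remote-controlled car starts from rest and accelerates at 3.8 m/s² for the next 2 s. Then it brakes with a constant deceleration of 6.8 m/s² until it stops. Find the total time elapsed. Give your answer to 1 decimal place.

Phase 1 (accelerating): v₀ = 0 m/s, a = 3.8 m/s².
v = v₀ + at = 0 + (3.8)(2) = 7.60 m/s
Δx = v₀t + ½at² = 0·2 + 0.5·3.8·2² = 7.60 m

Phase 2 (decelerating): v₀ = 7.60 m/s, a = -6.8 m/s².
v = v₀ + at → t = (0 − 7.60) / -6.8 = 1.12 s
v² = v₀² + 2aΔx → Δx = (0² − 7.60²)/(2·-6.8) = 4.25 m
Total time = 2.00 + 1.12 = 3.12 s

3.1 s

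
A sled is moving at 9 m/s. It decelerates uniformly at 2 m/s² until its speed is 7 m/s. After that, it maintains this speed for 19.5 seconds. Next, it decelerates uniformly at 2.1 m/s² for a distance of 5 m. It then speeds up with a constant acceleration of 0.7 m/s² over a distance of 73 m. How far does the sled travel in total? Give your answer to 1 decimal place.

222.5 m

Phase 1 (decelerating): v₀ = 9.00 m/s, a = -2 m/s².
v = v₀ + at → t = (7 − 9.00) / -2 = 1.00 s
v² = v₀² + 2aΔx → Δx = (7² − 9.00²)/(2·-2) = 8.00 m

Phase 2 (constant speed): v₀ = 7.00 m/s, a = 0 m/s².
v = v₀ + at = 7.00 + (0)(19.5) = 7.00 m/s
Δx = v₀t + ½at² = 7.00·19.5 + 0.5·0·19.5² = 136 m

Phase 3 (decelerating): v₀ = 7.00 m/s, a = -2.1 m/s².
v² = v₀² + 2aΔx = 7.00² + 2·-2.1·5 = 28.0 → v = 5.29 m/s
t = (v − v₀)/a = (5.29 − 7.00)/-2.1 = 0.814 s

Phase 4 (accelerating): v₀ = 5.29 m/s, a = 0.7 m/s².
v² = v₀² + 2aΔx = 5.29² + 2·0.7·73 = 130 → v = 11.4 m/s
t = (v − v₀)/a = (11.4 − 5.29)/0.7 = 8.74 s
Total distance = 8.00 + 136 + 5.00 + 73.0 = 222 m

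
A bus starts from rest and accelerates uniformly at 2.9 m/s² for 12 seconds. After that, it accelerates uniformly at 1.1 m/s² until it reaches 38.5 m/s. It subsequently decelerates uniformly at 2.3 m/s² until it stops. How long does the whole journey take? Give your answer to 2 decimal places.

32.10 s

Phase 1 (accelerating): v₀ = 0 m/s, a = 2.9 m/s².
v = v₀ + at = 0 + (2.9)(12) = 34.8 m/s
Δx = v₀t + ½at² = 0·12 + 0.5·2.9·12² = 209 m

Phase 2 (accelerating): v₀ = 34.8 m/s, a = 1.1 m/s².
v = v₀ + at → t = (38.5 − 34.8) / 1.1 = 3.36 s
v² = v₀² + 2aΔx → Δx = (38.5² − 34.8²)/(2·1.1) = 123 m

Phase 3 (decelerating): v₀ = 38.5 m/s, a = -2.3 m/s².
v = v₀ + at → t = (0 − 38.5) / -2.3 = 16.7 s
v² = v₀² + 2aΔx → Δx = (0² − 38.5²)/(2·-2.3) = 322 m
Total time = 12.0 + 3.36 + 16.7 = 32.1 s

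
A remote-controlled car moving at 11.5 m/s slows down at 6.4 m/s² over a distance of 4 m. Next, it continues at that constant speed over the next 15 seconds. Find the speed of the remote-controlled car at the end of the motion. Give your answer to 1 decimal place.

9.0 m/s

Phase 1 (decelerating): v₀ = 11.5 m/s, a = -6.4 m/s².
v² = v₀² + 2aΔx = 11.5² + 2·-6.4·4 = 81.0 → v = 9.00 m/s
t = (v − v₀)/a = (9.00 − 11.5)/-6.4 = 0.390 s

Phase 2 (constant speed): v₀ = 9.00 m/s, a = 0 m/s².
v = v₀ + at = 9.00 + (0)(15) = 9.00 m/s
Δx = v₀t + ½at² = 9.00·15 + 0.5·0·15² = 135 m
Final speed = 9.00 m/s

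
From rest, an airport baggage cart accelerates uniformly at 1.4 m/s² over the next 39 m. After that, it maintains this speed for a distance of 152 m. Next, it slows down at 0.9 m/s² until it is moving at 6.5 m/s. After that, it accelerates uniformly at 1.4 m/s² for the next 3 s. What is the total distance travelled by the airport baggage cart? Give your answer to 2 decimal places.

253.99 m

Phase 1 (accelerating): v₀ = 0 m/s, a = 1.4 m/s².
v² = v₀² + 2aΔx = 0² + 2·1.4·39 = 109 → v = 10.4 m/s
t = (v − v₀)/a = (10.4 − 0)/1.4 = 7.46 s

Phase 2 (constant speed): v₀ = 10.4 m/s, a = 0 m/s².
Constant speed: t = d/v = 152/10.4 = 14.5 s

Phase 3 (decelerating): v₀ = 10.4 m/s, a = -0.9 m/s².
v = v₀ + at → t = (6.5 − 10.4) / -0.9 = 4.39 s
v² = v₀² + 2aΔx → Δx = (6.5² − 10.4²)/(2·-0.9) = 37.2 m

Phase 4 (accelerating): v₀ = 6.50 m/s, a = 1.4 m/s².
v = v₀ + at = 6.50 + (1.4)(3) = 10.7 m/s
Δx = v₀t + ½at² = 6.50·3 + 0.5·1.4·3² = 25.8 m
Total distance = 39.0 + 152 + 37.2 + 25.8 = 254 m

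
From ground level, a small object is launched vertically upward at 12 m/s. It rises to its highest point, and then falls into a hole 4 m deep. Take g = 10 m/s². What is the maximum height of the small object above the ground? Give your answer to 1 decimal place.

Phase 1 (rising): v₀ = 12.0 m/s, a = -10 m/s².
v = v₀ + at → t = (0 − 12.0) / -10 = 1.20 s
v² = v₀² + 2aΔx → Δx = (0² − 12.0²)/(2·-10) = 7.20 m
Maximum height = 7.20 m

7.2 m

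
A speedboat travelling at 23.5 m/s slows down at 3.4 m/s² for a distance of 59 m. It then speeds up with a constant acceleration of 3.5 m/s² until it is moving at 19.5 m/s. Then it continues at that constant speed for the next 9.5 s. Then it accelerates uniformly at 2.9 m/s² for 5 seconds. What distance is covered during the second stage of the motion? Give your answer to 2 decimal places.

Phase 1 (decelerating): v₀ = 23.5 m/s, a = -3.4 m/s².
v² = v₀² + 2aΔx = 23.5² + 2·-3.4·59 = 151 → v = 12.3 m/s
t = (v − v₀)/a = (12.3 − 23.5)/-3.4 = 3.30 s

Phase 2 (accelerating): v₀ = 12.3 m/s, a = 3.5 m/s².
v = v₀ + at → t = (19.5 − 12.3) / 3.5 = 2.06 s
v² = v₀² + 2aΔx → Δx = (19.5² − 12.3²)/(2·3.5) = 32.7 m
Distance in phase 2 = 32.7 m

32.74 m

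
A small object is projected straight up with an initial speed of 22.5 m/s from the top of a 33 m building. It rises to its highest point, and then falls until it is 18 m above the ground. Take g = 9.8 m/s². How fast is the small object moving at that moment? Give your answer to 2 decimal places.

Phase 1 (rising): v₀ = 22.5 m/s, a = -9.8 m/s².
v = v₀ + at → t = (0 − 22.5) / -9.8 = 2.30 s
v² = v₀² + 2aΔx → Δx = (0² − 22.5²)/(2·-9.8) = 25.8 m

Phase 2 (falling): v₀ = 0 m/s, a = -9.8 m/s².
Falls 40.8 m from rest: t = √(2·40.8/9.8) = 2.89 s; v = g·t = 28.3 m/s.
Final speed = 28.3 m/s

28.29 m/s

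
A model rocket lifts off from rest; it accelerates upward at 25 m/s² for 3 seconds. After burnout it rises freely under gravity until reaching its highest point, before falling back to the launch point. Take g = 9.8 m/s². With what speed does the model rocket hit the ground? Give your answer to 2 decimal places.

Phase 1 (powered ascent): v₀ = 0 m/s, a = 25 m/s².
v = v₀ + at = 0 + (25)(3) = 75.0 m/s
Δx = v₀t + ½at² = 0·3 + 0.5·25·3² = 112 m

Phase 2 (coasting upward): v₀ = 75.0 m/s, a = -9.8 m/s².
v = v₀ + at → t = (0 − 75.0) / -9.8 = 7.65 s
v² = v₀² + 2aΔx → Δx = (0² − 75.0²)/(2·-9.8) = 287 m

Phase 3 (free fall): v₀ = 0 m/s, a = -9.8 m/s².
Falls 399 m from rest: t = √(2·399/9.8) = 9.03 s; v = g·t = 88.5 m/s.
Impact speed = 88.5 m/s

88.49 m/s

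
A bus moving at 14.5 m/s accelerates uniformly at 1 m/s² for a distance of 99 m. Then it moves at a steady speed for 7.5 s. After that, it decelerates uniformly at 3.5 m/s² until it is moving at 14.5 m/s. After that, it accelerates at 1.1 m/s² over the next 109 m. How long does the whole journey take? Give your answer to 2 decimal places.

20.94 s

Phase 1 (accelerating): v₀ = 14.5 m/s, a = 1 m/s².
v² = v₀² + 2aΔx = 14.5² + 2·1·99 = 408 → v = 20.2 m/s
t = (v − v₀)/a = (20.2 − 14.5)/1 = 5.71 s

Phase 2 (constant speed): v₀ = 20.2 m/s, a = 0 m/s².
v = v₀ + at = 20.2 + (0)(7.5) = 20.2 m/s
Δx = v₀t + ½at² = 20.2·7.5 + 0.5·0·7.5² = 152 m

Phase 3 (decelerating): v₀ = 20.2 m/s, a = -3.5 m/s².
v = v₀ + at → t = (14.5 − 20.2) / -3.5 = 1.63 s
v² = v₀² + 2aΔx → Δx = (14.5² − 20.2²)/(2·-3.5) = 28.3 m

Phase 4 (accelerating): v₀ = 14.5 m/s, a = 1.1 m/s².
v² = v₀² + 2aΔx = 14.5² + 2·1.1·109 = 450 → v = 21.2 m/s
t = (v − v₀)/a = (21.2 − 14.5)/1.1 = 6.10 s
Total time = 5.71 + 7.50 + 1.63 + 6.10 = 20.9 s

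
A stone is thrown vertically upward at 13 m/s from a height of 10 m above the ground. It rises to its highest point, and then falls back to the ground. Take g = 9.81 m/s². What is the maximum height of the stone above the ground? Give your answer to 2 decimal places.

Phase 1 (rising): v₀ = 13.0 m/s, a = -9.81 m/s².
v = v₀ + at → t = (0 − 13.0) / -9.81 = 1.33 s
v² = v₀² + 2aΔx → Δx = (0² − 13.0²)/(2·-9.81) = 8.61 m
Maximum height = 10 + 8.61 = 18.6 m

18.61 m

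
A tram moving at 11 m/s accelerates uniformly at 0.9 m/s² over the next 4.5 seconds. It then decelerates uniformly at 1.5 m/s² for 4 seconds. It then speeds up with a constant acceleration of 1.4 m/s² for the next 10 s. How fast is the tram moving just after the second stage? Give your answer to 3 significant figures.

9.05 m/s

Phase 1 (accelerating): v₀ = 11.0 m/s, a = 0.9 m/s².
v = v₀ + at = 11.0 + (0.9)(4.5) = 15.1 m/s
Δx = v₀t + ½at² = 11.0·4.5 + 0.5·0.9·4.5² = 58.6 m

Phase 2 (decelerating): v₀ = 15.1 m/s, a = -1.5 m/s².
v = v₀ + at = 15.1 + (-1.5)(4) = 9.05 m/s
Δx = v₀t + ½at² = 15.1·4 + 0.5·-1.5·4² = 48.2 m
Speed at end of phase 2 = 9.05 m/s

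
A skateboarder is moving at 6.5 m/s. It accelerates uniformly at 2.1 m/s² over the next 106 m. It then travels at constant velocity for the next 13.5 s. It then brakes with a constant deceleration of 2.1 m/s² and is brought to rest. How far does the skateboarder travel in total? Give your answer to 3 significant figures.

520 m

Phase 1 (accelerating): v₀ = 6.50 m/s, a = 2.1 m/s².
v² = v₀² + 2aΔx = 6.50² + 2·2.1·106 = 487 → v = 22.1 m/s
t = (v − v₀)/a = (22.1 − 6.50)/2.1 = 7.42 s

Phase 2 (constant speed): v₀ = 22.1 m/s, a = 0 m/s².
v = v₀ + at = 22.1 + (0)(13.5) = 22.1 m/s
Δx = v₀t + ½at² = 22.1·13.5 + 0.5·0·13.5² = 298 m

Phase 3 (decelerating): v₀ = 22.1 m/s, a = -2.1 m/s².
v = v₀ + at → t = (0 − 22.1) / -2.1 = 10.5 s
v² = v₀² + 2aΔx → Δx = (0² − 22.1²)/(2·-2.1) = 116 m
Total distance = 106 + 298 + 116 = 520 m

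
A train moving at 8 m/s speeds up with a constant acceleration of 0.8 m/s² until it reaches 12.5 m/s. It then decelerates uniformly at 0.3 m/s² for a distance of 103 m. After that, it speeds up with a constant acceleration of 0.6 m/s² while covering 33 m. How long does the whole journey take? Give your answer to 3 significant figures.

Phase 1 (accelerating): v₀ = 8.00 m/s, a = 0.8 m/s².
v = v₀ + at → t = (12.5 − 8.00) / 0.8 = 5.62 s
v² = v₀² + 2aΔx → Δx = (12.5² − 8.00²)/(2·0.8) = 57.7 m

Phase 2 (decelerating): v₀ = 12.5 m/s, a = -0.3 m/s².
v² = v₀² + 2aΔx = 12.5² + 2·-0.3·103 = 94.5 → v = 9.72 m/s
t = (v − v₀)/a = (9.72 − 12.5)/-0.3 = 9.27 s

Phase 3 (accelerating): v₀ = 9.72 m/s, a = 0.6 m/s².
v² = v₀² + 2aΔx = 9.72² + 2·0.6·33 = 134 → v = 11.6 m/s
t = (v − v₀)/a = (11.6 − 9.72)/0.6 = 3.10 s
Total time = 5.62 + 9.27 + 3.10 = 18.0 s

18.0 s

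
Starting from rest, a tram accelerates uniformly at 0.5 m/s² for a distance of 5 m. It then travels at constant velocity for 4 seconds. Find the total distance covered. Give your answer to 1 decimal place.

Phase 1 (accelerating): v₀ = 0 m/s, a = 0.5 m/s².
v² = v₀² + 2aΔx = 0² + 2·0.5·5 = 5.00 → v = 2.24 m/s
t = (v − v₀)/a = (2.24 − 0)/0.5 = 4.47 s

Phase 2 (constant speed): v₀ = 2.24 m/s, a = 0 m/s².
v = v₀ + at = 2.24 + (0)(4) = 2.24 m/s
Δx = v₀t + ½at² = 2.24·4 + 0.5·0·4² = 8.94 m
Total distance = 5.00 + 8.94 = 13.9 m

13.9 m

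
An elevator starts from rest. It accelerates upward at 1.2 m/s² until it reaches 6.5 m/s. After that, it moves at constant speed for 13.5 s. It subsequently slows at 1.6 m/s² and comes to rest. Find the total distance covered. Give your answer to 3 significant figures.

Phase 1 (accelerating): v₀ = 0 m/s, a = 1.2 m/s².
v = v₀ + at → t = (6.5 − 0) / 1.2 = 5.42 s
v² = v₀² + 2aΔx → Δx = (6.5² − 0²)/(2·1.2) = 17.6 m

Phase 2 (constant speed): v₀ = 6.50 m/s, a = 0 m/s².
v = v₀ + at = 6.50 + (0)(13.5) = 6.50 m/s
Δx = v₀t + ½at² = 6.50·13.5 + 0.5·0·13.5² = 87.8 m

Phase 3 (decelerating): v₀ = 6.50 m/s, a = -1.6 m/s².
v = v₀ + at → t = (0 − 6.50) / -1.6 = 4.06 s
v² = v₀² + 2aΔx → Δx = (0² − 6.50²)/(2·-1.6) = 13.2 m
Total distance = 17.6 + 87.8 + 13.2 = 119 m

119 m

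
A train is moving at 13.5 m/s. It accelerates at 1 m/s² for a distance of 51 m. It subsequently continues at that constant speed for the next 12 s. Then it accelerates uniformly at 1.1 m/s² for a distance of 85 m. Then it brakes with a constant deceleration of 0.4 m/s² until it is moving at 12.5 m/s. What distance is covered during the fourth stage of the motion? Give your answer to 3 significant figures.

394 m

Phase 1 (accelerating): v₀ = 13.5 m/s, a = 1 m/s².
v² = v₀² + 2aΔx = 13.5² + 2·1·51 = 284 → v = 16.9 m/s
t = (v − v₀)/a = (16.9 − 13.5)/1 = 3.36 s

Phase 2 (constant speed): v₀ = 16.9 m/s, a = 0 m/s².
v = v₀ + at = 16.9 + (0)(12) = 16.9 m/s
Δx = v₀t + ½at² = 16.9·12 + 0.5·0·12² = 202 m

Phase 3 (accelerating): v₀ = 16.9 m/s, a = 1.1 m/s².
v² = v₀² + 2aΔx = 16.9² + 2·1.1·85 = 471 → v = 21.7 m/s
t = (v − v₀)/a = (21.7 − 16.9)/1.1 = 4.41 s

Phase 4 (decelerating): v₀ = 21.7 m/s, a = -0.4 m/s².
v = v₀ + at → t = (12.5 − 21.7) / -0.4 = 23.0 s
v² = v₀² + 2aΔx → Δx = (12.5² − 21.7²)/(2·-0.4) = 394 m
Distance in phase 4 = 394 m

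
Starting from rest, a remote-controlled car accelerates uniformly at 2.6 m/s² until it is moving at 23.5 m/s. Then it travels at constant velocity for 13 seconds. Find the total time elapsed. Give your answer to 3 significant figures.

Phase 1 (accelerating): v₀ = 0 m/s, a = 2.6 m/s².
v = v₀ + at → t = (23.5 − 0) / 2.6 = 9.04 s
v² = v₀² + 2aΔx → Δx = (23.5² − 0²)/(2·2.6) = 106 m

Phase 2 (constant speed): v₀ = 23.5 m/s, a = 0 m/s².
v = v₀ + at = 23.5 + (0)(13) = 23.5 m/s
Δx = v₀t + ½at² = 23.5·13 + 0.5·0·13² = 306 m
Total time = 9.04 + 13.0 = 22.0 s

22.0 s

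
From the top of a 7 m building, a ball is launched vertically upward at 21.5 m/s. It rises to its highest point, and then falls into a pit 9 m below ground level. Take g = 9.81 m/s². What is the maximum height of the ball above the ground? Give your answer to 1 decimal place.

30.6 m

Phase 1 (rising): v₀ = 21.5 m/s, a = -9.81 m/s².
v = v₀ + at → t = (0 − 21.5) / -9.81 = 2.19 s
v² = v₀² + 2aΔx → Δx = (0² − 21.5²)/(2·-9.81) = 23.6 m
Maximum height = 7 + 23.6 = 30.6 m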